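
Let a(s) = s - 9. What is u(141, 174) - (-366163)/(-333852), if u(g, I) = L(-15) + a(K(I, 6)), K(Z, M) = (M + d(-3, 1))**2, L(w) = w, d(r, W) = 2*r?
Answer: -8378611/333852 ≈ -25.097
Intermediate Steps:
K(Z, M) = (-6 + M)**2 (K(Z, M) = (M + 2*(-3))**2 = (M - 6)**2 = (-6 + M)**2)
a(s) = -9 + s
u(g, I) = -24 (u(g, I) = -15 + (-9 + (-6 + 6)**2) = -15 + (-9 + 0**2) = -15 + (-9 + 0) = -15 - 9 = -24)
u(141, 174) - (-366163)/(-333852) = -24 - (-366163)/(-333852) = -24 - (-366163)*(-1)/333852 = -24 - 1*366163/333852 = -24 - 366163/333852 = -8378611/333852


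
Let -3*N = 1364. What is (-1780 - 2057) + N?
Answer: -12875/3 ≈ -4291.7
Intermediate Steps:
N = -1364/3 (N = -1/3*1364 = -1364/3 ≈ -454.67)
(-1780 - 2057) + N = (-1780 - 2057) - 1364/3 = -3837 - 1364/3 = -12875/3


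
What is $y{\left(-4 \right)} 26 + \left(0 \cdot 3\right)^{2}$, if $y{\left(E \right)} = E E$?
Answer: $416$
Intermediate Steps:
$y{\left(E \right)} = E^{2}$
$y{\left(-4 \right)} 26 + \left(0 \cdot 3\right)^{2} = \left(-4\right)^{2} \cdot 26 + \left(0 \cdot 3\right)^{2} = 16 \cdot 26 + 0^{2} = 416 + 0 = 416$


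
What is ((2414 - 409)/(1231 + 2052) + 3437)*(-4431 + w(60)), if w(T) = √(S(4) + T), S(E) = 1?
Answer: -7143832908/469 + 11285676*√61/3283 ≈ -1.5205e+7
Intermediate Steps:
w(T) = √(1 + T)
((2414 - 409)/(1231 + 2052) + 3437)*(-4431 + w(60)) = ((2414 - 409)/(1231 + 2052) + 3437)*(-4431 + √(1 + 60)) = (2005/3283 + 3437)*(-4431 + √61) = 11285676*(-4431 + √61)/3283 = -7143832908/469 + 11285676*√61/3283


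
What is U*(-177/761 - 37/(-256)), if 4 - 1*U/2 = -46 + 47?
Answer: -51465/97408 ≈ -0.52835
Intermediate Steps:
U = 6 (U = 8 - 2*(-46 + 47) = 8 - 2*1 = 8 - 2 = 6)
U*(-177/761 - 37/(-256)) = 6*(-177/761 - 37/(-256)) = 6*(-177*1/761 - 37*(-1/256)) = 6*(-177/761 + 37/256) = 6*(-17155/194816) = -51465/97408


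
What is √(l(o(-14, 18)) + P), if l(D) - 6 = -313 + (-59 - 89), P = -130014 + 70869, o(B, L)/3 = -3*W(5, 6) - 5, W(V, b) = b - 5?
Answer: 20*I*√149 ≈ 244.13*I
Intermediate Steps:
W(V, b) = -5 + b
o(B, L) = -24 (o(B, L) = 3*(-3*(-5 + 6) - 5) = 3*(-3*1 - 5) = 3*(-3 - 5) = 3*(-8) = -24)
P = -59145
l(D) = -455 (l(D) = 6 + (-313 + (-59 - 89)) = 6 + (-313 - 148) = 6 - 461 = -455)
√(l(o(-14, 18)) + P) = √(-455 - 59145) = √(-59600) = 20*I*√149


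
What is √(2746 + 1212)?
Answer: √3958 ≈ 62.913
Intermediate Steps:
√(2746 + 1212) = √3958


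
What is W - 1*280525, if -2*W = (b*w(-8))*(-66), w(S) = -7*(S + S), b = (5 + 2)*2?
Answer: -228781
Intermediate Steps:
b = 14 (b = 7*2 = 14)
w(S) = -14*S
W = 51744 (W = -14*(-14*(-8))*(-66)/2 = -14*112*(-66)/2 = -784*(-66) = -½*(-103488) = 51744)
W - 1*280525 = 51744 - 1*280525 = 51744 - 280525 = -228781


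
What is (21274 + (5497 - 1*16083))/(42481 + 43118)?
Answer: 10688/85599 ≈ 0.12486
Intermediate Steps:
(21274 + (5497 - 1*16083))/(42481 + 43118) = (21274 + (5497 - 16083))/85599 = (21274 - 10586)*(1/85599) = 10688*(1/85599) = 10688/85599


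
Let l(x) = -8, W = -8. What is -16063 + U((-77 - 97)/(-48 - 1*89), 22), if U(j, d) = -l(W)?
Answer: -16055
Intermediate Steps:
U(j, d) = 8 (U(j, d) = -1*(-8) = 8)
-16063 + U((-77 - 97)/(-48 - 1*89), 22) = -16063 + 8 = -16055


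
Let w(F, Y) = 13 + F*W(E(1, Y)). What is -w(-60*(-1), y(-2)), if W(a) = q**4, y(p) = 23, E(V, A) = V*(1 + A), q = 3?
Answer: -4873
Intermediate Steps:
W(a) = 81 (W(a) = 3**4 = 81)
w(F, Y) = 13 + 81*F (w(F, Y) = 13 + F*81 = 13 + 81*F)
-w(-60*(-1), y(-2)) = -(13 + 81*(-60*(-1))) = -(13 + 81*60) = -(13 + 4860) = -1*4873 = -4873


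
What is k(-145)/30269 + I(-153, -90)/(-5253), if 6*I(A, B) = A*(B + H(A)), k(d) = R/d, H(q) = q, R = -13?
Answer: -1066525537/904135030 ≈ -1.1796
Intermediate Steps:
k(d) = -13/d
I(A, B) = A*(A + B)/6 (I(A, B) = (A*(B + A))/6 = (A*(A + B))/6 = A*(A + B)/6)
k(-145)/30269 + I(-153, -90)/(-5253) = -13/(-145)/30269 + ((⅙)*(-153)*(-153 - 90))/(-5253) = -13*(-1/145)*(1/30269) + ((⅙)*(-153)*(-243))*(-1/5253) = (13/145)*(1/30269) + (12393/2)*(-1/5253) = 13/4389005 - 243/206 = -1066525537/904135030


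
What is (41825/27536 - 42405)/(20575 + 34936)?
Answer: -1167622255/1528550896 ≈ -0.76388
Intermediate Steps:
(41825/27536 - 42405)/(20575 + 34936) = (41825*(1/27536) - 42405)/55511 = (41825/27536 - 42405)*(1/55511) = -1167622255/27536*1/55511 = -1167622255/1528550896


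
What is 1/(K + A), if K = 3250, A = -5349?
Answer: -1/2099 ≈ -0.00047642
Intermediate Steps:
1/(K + A) = 1/(3250 - 5349) = 1/(-2099) = -1/2099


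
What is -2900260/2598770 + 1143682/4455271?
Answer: -994927779932/1157822461667 ≈ -0.85931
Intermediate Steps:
-2900260/2598770 + 1143682/4455271 = -2900260*1/2598770 + 1143682*(1/4455271) = -290026/259877 + 1143682/4455271 = -994927779932/1157822461667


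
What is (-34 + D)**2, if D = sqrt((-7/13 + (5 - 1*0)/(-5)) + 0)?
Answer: 15008/13 - 136*I*sqrt(65)/13 ≈ 1154.5 - 84.344*I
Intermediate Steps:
D = 2*I*sqrt(65)/13 (D = sqrt((-7*1/13 + (5 + 0)*(-1/5)) + 0) = sqrt((-7/13 + 5*(-1/5)) + 0) = sqrt((-7/13 - 1) + 0) = sqrt(-20/13 + 0) = sqrt(-20/13) = 2*I*sqrt(65)/13 ≈ 1.2403*I)
(-34 + D)**2 = (-34 + 2*I*sqrt(65)/13)**2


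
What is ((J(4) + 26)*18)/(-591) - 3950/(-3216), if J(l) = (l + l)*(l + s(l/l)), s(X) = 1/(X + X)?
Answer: -209101/316776 ≈ -0.66009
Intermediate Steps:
s(X) = 1/(2*X)
J(l) = 2*l*(½ + l) (J(l) = (l + l)*(l + 1/(2*((l/l)))) = (2*l)*(l + (½)/1) = (2*l)*(l + (½)*1) = (2*l)*(l + ½) = (2*l)*(½ + l) = 2*l*(½ + l))
((J(4) + 26)*18)/(-591) - 3950/(-3216) = ((4*(1 + 2*4) + 26)*18)/(-591) - 3950/(-3216) = ((4*(1 + 8) + 26)*18)*(-1/591) - 3950*(-1/3216) = ((4*9 + 26)*18)*(-1/591) + 1975/1608 = ((36 + 26)*18)*(-1/591) + 1975/1608 = (62*18)*(-1/591) + 1975/1608 = 1116*(-1/591) + 1975/1608 = -372/197 + 1975/1608 = -209101/316776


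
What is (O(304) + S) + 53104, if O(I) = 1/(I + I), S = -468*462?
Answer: -99172095/608 ≈ -1.6311e+5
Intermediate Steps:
S = -216216
O(I) = 1/(2*I)
(O(304) + S) + 53104 = ((½)/304 - 216216) + 53104 = ((½)*(1/304) - 216216) + 53104 = (1/608 - 216216) + 53104 = -131459327/608 + 53104 = -99172095/608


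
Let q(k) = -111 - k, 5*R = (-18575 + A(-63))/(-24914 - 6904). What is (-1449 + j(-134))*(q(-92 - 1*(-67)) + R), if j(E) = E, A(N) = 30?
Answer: 4325767537/31818 ≈ 1.3595e+5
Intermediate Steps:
R = 3709/31818 (R = ((-18575 + 30)/(-24914 - 6904))/5 = (-18545/(-31818))/5 = (-18545*(-1/31818))/5 = (1/5)*(18545/31818) = 3709/31818 ≈ 0.11657)
(-1449 + j(-134))*(q(-92 - 1*(-67)) + R) = (-1449 - 134)*((-111 - (-92 - 1*(-67))) + 3709/31818) = -1583*((-111 - (-92 + 67)) + 3709/31818) = -1583*((-111 - 1*(-25)) + 3709/31818) = -1583*((-111 + 25) + 3709/31818) = -1583*(-86 + 3709/31818) = -1583*(-2732639/31818) = 4325767537/31818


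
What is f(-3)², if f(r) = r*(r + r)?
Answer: 324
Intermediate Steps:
f(r) = 2*r² (f(r) = r*(2*r) = 2*r²)
f(-3)² = (2*(-3)²)² = (2*9)² = 18² = 324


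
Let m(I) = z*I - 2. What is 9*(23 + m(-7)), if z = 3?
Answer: 0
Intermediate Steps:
m(I) = -2 + 3*I (m(I) = 3*I - 2 = -2 + 3*I)
9*(23 + m(-7)) = 9*(23 + (-2 + 3*(-7))) = 9*(23 + (-2 - 21)) = 9*(23 - 23) = 9*0 = 0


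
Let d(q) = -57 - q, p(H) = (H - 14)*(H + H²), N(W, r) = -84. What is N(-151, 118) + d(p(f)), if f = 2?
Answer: -69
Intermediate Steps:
p(H) = (-14 + H)*(H + H²)
N(-151, 118) + d(p(f)) = -84 + (-57 - 2*(-14 + 2² - 13*2)) = -84 + (-57 - 2*(-14 + 4 - 26)) = -84 + (-57 - 2*(-36)) = -84 + (-57 - 1*(-72)) = -84 + (-57 + 72) = -84 + 15 = -69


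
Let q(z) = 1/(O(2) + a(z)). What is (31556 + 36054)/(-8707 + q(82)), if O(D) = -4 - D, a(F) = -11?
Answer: -114937/14802 ≈ -7.7650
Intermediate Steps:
q(z) = -1/17 (q(z) = 1/((-4 - 1*2) - 11) = 1/((-4 - 2) - 11) = 1/(-6 - 11) = 1/(-17) = -1/17)
(31556 + 36054)/(-8707 + q(82)) = (31556 + 36054)/(-8707 - 1/17) = 67610/(-148020/17) = 67610*(-17/148020) = -114937/14802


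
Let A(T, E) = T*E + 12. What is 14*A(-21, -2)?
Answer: 756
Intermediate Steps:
A(T, E) = 12 + E*T (A(T, E) = E*T + 12 = 12 + E*T)
14*A(-21, -2) = 14*(12 - 2*(-21)) = 14*(12 + 42) = 14*54 = 756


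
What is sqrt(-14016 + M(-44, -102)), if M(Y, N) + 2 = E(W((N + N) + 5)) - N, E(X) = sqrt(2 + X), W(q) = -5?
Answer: sqrt(-13916 + I*sqrt(3)) ≈ 0.0073 + 117.97*I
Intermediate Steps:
M(Y, N) = -2 - N + I*sqrt(3) (M(Y, N) = -2 + (sqrt(2 - 5) - N) = -2 + (sqrt(-3) - N) = -2 + (I*sqrt(3) - N) = -2 + (-N + I*sqrt(3)) = -2 - N + I*sqrt(3))
sqrt(-14016 + M(-44, -102)) = sqrt(-14016 + (-2 - 1*(-102) + I*sqrt(3))) = sqrt(-14016 + (-2 + 102 + I*sqrt(3))) = sqrt(-14016 + (100 + I*sqrt(3))) = sqrt(-13916 + I*sqrt(3))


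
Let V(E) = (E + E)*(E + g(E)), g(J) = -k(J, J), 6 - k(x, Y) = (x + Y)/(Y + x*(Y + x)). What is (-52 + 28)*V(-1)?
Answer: -432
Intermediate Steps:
k(x, Y) = 6 - (Y + x)/(Y + x*(Y + x)) (k(x, Y) = 6 - (x + Y)/(Y + x*(Y + x)) = 6 - (Y + x)/(Y + x*(Y + x)))
g(J) = -(4*J + 12*J²)/(J + 2*J²) (g(J) = -(-J + 5*J + 6*J² + 6*J*J)/(J + J² + J*J) = -(-J + 5*J + 6*J² + 6*J²)/(J + J² + J²) = -(4*J + 12*J²)/(J + 2*J²))
V(E) = 2*E*(E + 4*(-1 - 3*E)/(1 + 2*E)) (V(E) = (E + E)*(E + 4*(-1 - 3*E)/(1 + 2*E)) = (2*E)*(E + 4*(-1 - 3*E)/(1 + 2*E)) = 2*E*(E + 4*(-1 - 3*E)/(1 + 2*E)))
(-52 + 28)*V(-1) = (-52 + 28)*(2*(-1)*(-4 - 11*(-1) + 2*(-1)²)/(1 + 2*(-1))) = -48*(-1)*(-4 + 11 + 2*1)/(1 - 2) = -48*(-1)*(-4 + 11 + 2)/(-1) = -48*(-1)*(-1)*9 = -24*18 = -432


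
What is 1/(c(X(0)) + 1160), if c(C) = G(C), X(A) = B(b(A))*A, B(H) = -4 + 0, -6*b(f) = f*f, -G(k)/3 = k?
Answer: 1/1160 ≈ 0.00086207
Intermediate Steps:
G(k) = -3*k
b(f) = -f**2/6 (b(f) = -f*f/6 = -f**2/6)
B(H) = -4
X(A) = -4*A
c(C) = -3*C
1/(c(X(0)) + 1160) = 1/(-(-12)*0 + 1160) = 1/(-3*0 + 1160) = 1/(0 + 1160) = 1/1160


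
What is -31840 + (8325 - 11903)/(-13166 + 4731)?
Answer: -268566822/8435 ≈ -31840.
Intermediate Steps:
-31840 + (8325 - 11903)/(-13166 + 4731) = -31840 - 3578/(-8435) = -31840 - 3578*(-1/8435) = -31840 + 3578/8435 = -268566822/8435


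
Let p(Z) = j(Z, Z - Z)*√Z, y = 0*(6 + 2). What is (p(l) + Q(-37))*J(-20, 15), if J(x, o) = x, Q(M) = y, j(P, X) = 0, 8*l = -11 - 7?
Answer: 0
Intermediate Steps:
l = -9/4 (l = (-11 - 7)/8 = (⅛)*(-18) = -9/4 ≈ -2.2500)
y = 0 (y = 0*8 = 0)
Q(M) = 0
p(Z) = 0 (p(Z) = 0*√Z = 0)
(p(l) + Q(-37))*J(-20, 15) = (0 + 0)*(-20) = 0*(-20) = 0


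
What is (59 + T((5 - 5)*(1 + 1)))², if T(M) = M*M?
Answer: 3481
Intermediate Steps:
T(M) = M²
(59 + T((5 - 5)*(1 + 1)))² = (59 + ((5 - 5)*(1 + 1))²)² = (59 + (0*2)²)² = (59 + 0²)² = (59 + 0)² = 59² = 3481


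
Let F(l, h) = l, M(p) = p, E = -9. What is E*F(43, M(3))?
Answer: -387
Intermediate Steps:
E*F(43, M(3)) = -9*43 = -387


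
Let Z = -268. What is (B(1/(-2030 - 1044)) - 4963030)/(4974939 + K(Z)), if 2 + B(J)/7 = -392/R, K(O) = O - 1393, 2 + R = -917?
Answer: -2280517346/2285221241 ≈ -0.99794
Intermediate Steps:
R = -919 (R = -2 - 917 = -919)
K(O) = -1393 + O
B(J) = -10122/919 (B(J) = -14 + 7*(-392/(-919)) = -14 + 7*(-392*(-1/919)) = -14 + 7*(392/919) = -14 + 2744/919 = -10122/919)
(B(1/(-2030 - 1044)) - 4963030)/(4974939 + K(Z)) = (-10122/919 - 4963030)/(4974939 + (-1393 - 268)) = -4561034692/(919*(4974939 - 1661)) = -4561034692/919/4973278 = -4561034692/919*1/4973278 = -2280517346/2285221241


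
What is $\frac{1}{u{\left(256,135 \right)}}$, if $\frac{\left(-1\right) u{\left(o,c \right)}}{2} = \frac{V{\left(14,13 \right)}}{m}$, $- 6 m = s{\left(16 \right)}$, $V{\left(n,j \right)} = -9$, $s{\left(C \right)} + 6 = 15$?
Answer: $- \frac{1}{12} \approx -0.083333$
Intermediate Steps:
$s{\left(C \right)} = 9$ ($s{\left(C \right)} = -6 + 15 = 9$)
$m = - \frac{3}{2}$ ($m = \left(- \frac{1}{6}\right) 9 = - \frac{3}{2} \approx -1.5$)
$u{\left(o,c \right)} = -12$ ($u{\left(o,c \right)} = - 2 \left(- \frac{9}{- \frac{3}{2}}\right) = - 2 \left(\left(-9\right) \left(- \frac{2}{3}\right)\right) = \left(-2\right) 6 = -12$)
$\frac{1}{u{\left(256,135 \right)}} = \frac{1}{-12} = - \frac{1}{12}$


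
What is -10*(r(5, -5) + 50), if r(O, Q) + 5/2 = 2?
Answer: -495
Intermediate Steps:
r(O, Q) = -1/2 (r(O, Q) = -5/2 + 2 = -1/2)
-10*(r(5, -5) + 50) = -10*(-1/2 + 50) = -10*99/2 = -495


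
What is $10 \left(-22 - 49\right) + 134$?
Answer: $-576$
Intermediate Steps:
$10 \left(-22 - 49\right) + 134 = 10 \left(-71\right) + 134 = -710 + 134 = -576$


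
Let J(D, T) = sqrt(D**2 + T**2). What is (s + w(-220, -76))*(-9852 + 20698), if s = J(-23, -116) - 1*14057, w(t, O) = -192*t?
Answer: 305672818 + 10846*sqrt(13985) ≈ 3.0696e+8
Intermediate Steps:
s = -14057 + sqrt(13985) (s = sqrt((-23)**2 + (-116)**2) - 1*14057 = sqrt(529 + 13456) - 14057 = sqrt(13985) - 14057 = -14057 + sqrt(13985) ≈ -13939.)
(s + w(-220, -76))*(-9852 + 20698) = ((-14057 + sqrt(13985)) - 192*(-220))*(-9852 + 20698) = ((-14057 + sqrt(13985)) + 42240)*10846 = (28183 + sqrt(13985))*10846 = 305672818 + 10846*sqrt(13985)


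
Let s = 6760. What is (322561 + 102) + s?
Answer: 329423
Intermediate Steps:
(322561 + 102) + s = (322561 + 102) + 6760 = 322663 + 6760 = 329423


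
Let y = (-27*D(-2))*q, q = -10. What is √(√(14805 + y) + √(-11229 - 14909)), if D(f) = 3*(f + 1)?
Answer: √(3*√1555 + I*√26138) ≈ 12.622 + 6.4044*I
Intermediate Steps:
D(f) = 3 + 3*f (D(f) = 3*(1 + f) = 3 + 3*f)
y = -810 (y = -27*(3 + 3*(-2))*(-10) = -27*(3 - 6)*(-10) = -27*(-3)*(-10) = 81*(-10) = -810)
√(√(14805 + y) + √(-11229 - 14909)) = √(√(14805 - 810) + √(-11229 - 14909)) = √(√13995 + √(-26138)) = √(3*√1555 + I*√26138)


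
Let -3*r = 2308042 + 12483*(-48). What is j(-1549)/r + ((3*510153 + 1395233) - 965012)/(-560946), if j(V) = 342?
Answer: -279258269503/79881421639 ≈ -3.4959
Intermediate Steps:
r = -1708858/3 (r = -(2308042 + 12483*(-48))/3 = -(2308042 - 599184)/3 = -1/3*1708858 = -1708858/3 ≈ -5.6962e+5)
j(-1549)/r + ((3*510153 + 1395233) - 965012)/(-560946) = 342/(-1708858/3) + ((3*510153 + 1395233) - 965012)/(-560946) = 342*(-3/1708858) + ((1530459 + 1395233) - 965012)*(-1/560946) = -513/854429 + (2925692 - 965012)*(-1/560946) = -513/854429 + 1960680*(-1/560946) = -513/854429 - 326780/93491 = -279258269503/79881421639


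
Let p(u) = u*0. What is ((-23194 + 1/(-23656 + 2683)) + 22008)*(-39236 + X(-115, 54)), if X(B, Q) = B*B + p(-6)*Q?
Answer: 646997067769/20973 ≈ 3.0849e+7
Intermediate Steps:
p(u) = 0
X(B, Q) = B**2 (X(B, Q) = B*B + 0*Q = B**2 + 0 = B**2)
((-23194 + 1/(-23656 + 2683)) + 22008)*(-39236 + X(-115, 54)) = ((-23194 + 1/(-23656 + 2683)) + 22008)*(-39236 + (-115)**2) = ((-23194 + 1/(-20973)) + 22008)*(-39236 + 13225) = ((-23194 - 1/20973) + 22008)*(-26011) = (-486447763/20973 + 22008)*(-26011) = -24873979/20973*(-26011) = 646997067769/20973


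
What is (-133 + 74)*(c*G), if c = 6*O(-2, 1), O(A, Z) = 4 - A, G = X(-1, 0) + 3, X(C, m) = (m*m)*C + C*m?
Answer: -6372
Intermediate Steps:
X(C, m) = C*m + C*m² (X(C, m) = m²*C + C*m = C*m² + C*m = C*m + C*m²)
G = 3 (G = -1*0*(1 + 0) + 3 = -1*0*1 + 3 = 0 + 3 = 3)
c = 36 (c = 6*(4 - 1*(-2)) = 6*(4 + 2) = 6*6 = 36)
(-133 + 74)*(c*G) = (-133 + 74)*(36*3) = -59*108 = -6372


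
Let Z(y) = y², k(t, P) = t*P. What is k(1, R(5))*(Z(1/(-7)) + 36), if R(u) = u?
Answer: 8825/49 ≈ 180.10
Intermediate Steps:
k(t, P) = P*t
k(1, R(5))*(Z(1/(-7)) + 36) = (5*1)*((1/(-7))² + 36) = 5*((-⅐)² + 36) = 5*(1/49 + 36) = 5*(1765/49) = 8825/49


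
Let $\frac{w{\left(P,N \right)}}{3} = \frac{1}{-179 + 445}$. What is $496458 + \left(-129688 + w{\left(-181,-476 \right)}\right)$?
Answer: $\frac{97560823}{266} \approx 3.6677 \cdot 10^{5}$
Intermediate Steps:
$w{\left(P,N \right)} = \frac{3}{266}$ ($w{\left(P,N \right)} = \frac{3}{-179 + 445} = \frac{3}{266}$)
$496458 + \left(-129688 + w{\left(-181,-476 \right)}\right) = 496458 + \left(-129688 + \frac{3}{266}\right) = 496458 - \frac{34497005}{266} = \frac{97560823}{266}$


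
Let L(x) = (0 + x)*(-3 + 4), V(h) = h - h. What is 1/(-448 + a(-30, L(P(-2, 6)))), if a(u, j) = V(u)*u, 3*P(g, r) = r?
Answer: -1/448 ≈ -0.0022321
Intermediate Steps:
V(h) = 0
P(g, r) = r/3
L(x) = x (L(x) = x*1 = x)
a(u, j) = 0 (a(u, j) = 0*u = 0)
1/(-448 + a(-30, L(P(-2, 6)))) = 1/(-448 + 0) = 1/(-448) = -1/448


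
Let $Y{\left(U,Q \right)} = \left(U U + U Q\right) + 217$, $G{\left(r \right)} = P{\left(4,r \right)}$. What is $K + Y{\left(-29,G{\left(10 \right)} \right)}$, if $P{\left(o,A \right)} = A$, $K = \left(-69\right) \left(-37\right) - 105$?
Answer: $3216$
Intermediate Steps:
$K = 2448$ ($K = 2553 - 105 = 2448$)
$G{\left(r \right)} = r$
$Y{\left(U,Q \right)} = 217 + U^{2} + Q U$ ($Y{\left(U,Q \right)} = \left(U^{2} + Q U\right) + 217 = 217 + U^{2} + Q U$)
$K + Y{\left(-29,G{\left(10 \right)} \right)} = 2448 + \left(217 + \left(-29\right)^{2} + 10 \left(-29\right)\right) = 2448 + \left(217 + 841 - 290\right) = 2448 + 768 = 3216$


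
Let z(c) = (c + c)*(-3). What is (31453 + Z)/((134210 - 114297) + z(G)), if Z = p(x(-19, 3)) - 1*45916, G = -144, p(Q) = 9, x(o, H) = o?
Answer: -14454/20777 ≈ -0.69567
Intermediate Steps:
Z = -45907 (Z = 9 - 1*45916 = 9 - 45916 = -45907)
z(c) = -6*c (z(c) = (2*c)*(-3) = -6*c)
(31453 + Z)/((134210 - 114297) + z(G)) = (31453 - 45907)/((134210 - 114297) - 6*(-144)) = -14454/(19913 + 864) = -14454/20777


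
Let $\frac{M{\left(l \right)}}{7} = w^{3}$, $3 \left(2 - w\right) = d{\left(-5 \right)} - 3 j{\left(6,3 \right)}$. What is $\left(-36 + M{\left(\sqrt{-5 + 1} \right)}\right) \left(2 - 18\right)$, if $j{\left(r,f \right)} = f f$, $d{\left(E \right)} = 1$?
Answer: $- \frac{3654464}{27} \approx -1.3535 \cdot 10^{5}$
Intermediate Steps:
$j{\left(r,f \right)} = f^{2}$
$w = \frac{32}{3}$ ($w = 2 - \frac{1 - 3 \cdot 3^{2}}{3} = 2 - \frac{1 - 27}{3} = 2 - - \frac{26}{3} = 2 + \frac{26}{3} = \frac{32}{3} \approx 10.667$)
$M{\left(l \right)} = \frac{229376}{27}$ ($M{\left(l \right)} = 7 \left(\frac{32}{3}\right)^{3} = 7 \cdot \frac{32768}{27} = \frac{229376}{27}$)
$\left(-36 + M{\left(\sqrt{-5 + 1} \right)}\right) \left(2 - 18\right) = \left(-36 + \frac{229376}{27}\right) \left(2 - 18\right) = \frac{228404}{27} \left(-16\right) = - \frac{3654464}{27}$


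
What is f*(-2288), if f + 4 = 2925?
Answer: -6683248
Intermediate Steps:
f = 2921 (f = -4 + 2925 = 2921)
f*(-2288) = 2921*(-2288) = -6683248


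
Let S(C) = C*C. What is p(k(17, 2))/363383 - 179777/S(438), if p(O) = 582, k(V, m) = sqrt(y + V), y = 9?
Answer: -65216252383/69712848252 ≈ -0.93550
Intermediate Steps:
k(V, m) = sqrt(9 + V)
S(C) = C**2
p(k(17, 2))/363383 - 179777/S(438) = 582/363383 - 179777/(438**2) = 582*(1/363383) - 179777/191844 = 582/363383 - 179777*1/191844 = 582/363383 - 179777/191844 = -65216252383/69712848252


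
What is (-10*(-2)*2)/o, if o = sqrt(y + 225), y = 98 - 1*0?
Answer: 40*sqrt(323)/323 ≈ 2.2257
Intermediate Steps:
y = 98 (y = 98 + 0 = 98)
o = sqrt(323) (o = sqrt(98 + 225) = sqrt(323) ≈ 17.972)
(-10*(-2)*2)/o = (-10*(-2)*2)/(sqrt(323)) = (20*2)*(sqrt(323)/323) = 40*(sqrt(323)/323) = 40*sqrt(323)/323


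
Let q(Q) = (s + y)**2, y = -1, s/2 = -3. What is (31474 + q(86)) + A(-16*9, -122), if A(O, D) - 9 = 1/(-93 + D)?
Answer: 6779379/215 ≈ 31532.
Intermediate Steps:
s = -6 (s = 2*(-3) = -6)
A(O, D) = 9 + 1/(-93 + D)
q(Q) = 49 (q(Q) = (-6 - 1)**2 = (-7)**2 = 49)
(31474 + q(86)) + A(-16*9, -122) = (31474 + 49) + (-836 + 9*(-122))/(-93 - 122) = 31523 + (-836 - 1098)/(-215) = 31523 - 1/215*(-1934) = 31523 + 1934/215 = 6779379/215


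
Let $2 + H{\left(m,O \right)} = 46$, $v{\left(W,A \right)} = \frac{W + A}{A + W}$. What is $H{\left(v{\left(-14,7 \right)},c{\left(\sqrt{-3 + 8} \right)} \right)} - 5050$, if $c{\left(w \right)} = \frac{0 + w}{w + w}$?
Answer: $-5006$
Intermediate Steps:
$v{\left(W,A \right)} = 1$ ($v{\left(W,A \right)} = \frac{A + W}{A + W} = 1$)
$c{\left(w \right)} = \frac{1}{2}$ ($c{\left(w \right)} = \frac{w}{2 w} = w \frac{1}{2 w} = \frac{1}{2}$)
$H{\left(m,O \right)} = 44$ ($H{\left(m,O \right)} = -2 + 46 = 44$)
$H{\left(v{\left(-14,7 \right)},c{\left(\sqrt{-3 + 8} \right)} \right)} - 5050 = 44 - 5050 = -5006$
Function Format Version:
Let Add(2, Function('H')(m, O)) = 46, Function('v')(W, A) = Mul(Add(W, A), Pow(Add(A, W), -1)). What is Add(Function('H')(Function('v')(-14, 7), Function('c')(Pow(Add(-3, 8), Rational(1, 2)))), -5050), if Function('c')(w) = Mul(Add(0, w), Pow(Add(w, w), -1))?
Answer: -5006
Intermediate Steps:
Function('v')(W, A) = 1 (Function('v')(W, A) = Mul(Add(A, W), Pow(Add(A, W), -1)) = 1)
Function('c')(w) = Rational(1, 2) (Function('c')(w) = Mul(w, Pow(Mul(2, w), -1)) = Mul(w, Mul(Rational(1, 2), Pow(w, -1))) = Rational(1, 2))
Function('H')(m, O) = 44 (Function('H')(m, O) = Add(-2, 46) = 44)
Add(Function('H')(Function('v')(-14, 7), Function('c')(Pow(Add(-3, 8), Rational(1, 2)))), -5050) = Add(44, -5050) = -5006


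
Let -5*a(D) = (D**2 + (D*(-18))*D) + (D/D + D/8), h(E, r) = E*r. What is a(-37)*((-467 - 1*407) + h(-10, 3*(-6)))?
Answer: -64615911/20 ≈ -3.2308e+6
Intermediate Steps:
a(D) = -1/5 - D/40 + 17*D**2/5 (a(D) = -((D**2 + (D*(-18))*D) + (D/D + D/8))/5 = -((D**2 + (-18*D)*D) + (1 + D*(1/8)))/5 = -((D**2 - 18*D**2) + (1 + D/8))/5 = -(-17*D**2 + (1 + D/8))/5 = -(1 - 17*D**2 + D/8)/5 = -1/5 - D/40 + 17*D**2/5)
a(-37)*((-467 - 1*407) + h(-10, 3*(-6))) = (-1/5 - 1/40*(-37) + (17/5)*(-37)**2)*((-467 - 1*407) - 30*(-6)) = (-1/5 + 37/40 + (17/5)*1369)*((-467 - 407) - 10*(-18)) = (-1/5 + 37/40 + 23273/5)*(-874 + 180) = (186213/40)*(-694) = -64615911/20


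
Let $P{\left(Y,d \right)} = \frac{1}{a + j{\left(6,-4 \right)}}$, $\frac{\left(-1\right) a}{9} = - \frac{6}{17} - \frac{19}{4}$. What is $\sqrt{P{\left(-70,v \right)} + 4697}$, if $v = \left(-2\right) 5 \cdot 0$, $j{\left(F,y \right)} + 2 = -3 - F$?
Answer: $\frac{\sqrt{1059767085}}{475} \approx 68.535$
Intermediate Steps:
$j{\left(F,y \right)} = -5 - F$ ($j{\left(F,y \right)} = -2 - \left(3 + F\right) = -5 - F$)
$v = 0$ ($v = \left(-10\right) 0 = 0$)
$a = \frac{3123}{68}$ ($a = - 9 \left(- \frac{6}{17} - \frac{19}{4}\right) = \left(-9\right) \left(- \frac{347}{68}\right) = \frac{3123}{68} \approx 45.926$)
$P{\left(Y,d \right)} = \frac{68}{2375}$ ($P{\left(Y,d \right)} = \frac{1}{\frac{3123}{68} - 11} = \frac{1}{\frac{2375}{68}} = \frac{68}{2375}$)
$\sqrt{P{\left(-70,v \right)} + 4697} = \sqrt{\frac{68}{2375} + 4697} = \sqrt{\frac{11155443}{2375}} = \frac{\sqrt{1059767085}}{475}$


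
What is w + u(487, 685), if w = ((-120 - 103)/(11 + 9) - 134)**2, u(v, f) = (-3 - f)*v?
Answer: -125594991/400 ≈ -3.1399e+5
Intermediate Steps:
u(v, f) = v*(-3 - f)
w = 8427409/400 (w = (-223/20 - 134)**2 = (-2903/20)**2 = 8427409/400 ≈ 21069.)
w + u(487, 685) = 8427409/400 - 1*487*(3 + 685) = 8427409/400 - 1*487*688 = 8427409/400 - 335056 = -125594991/400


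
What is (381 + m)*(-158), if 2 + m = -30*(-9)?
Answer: -102542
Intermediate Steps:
m = 268 (m = -2 - 30*(-9) = -2 + 270 = 268)
(381 + m)*(-158) = (381 + 268)*(-158) = 649*(-158) = -102542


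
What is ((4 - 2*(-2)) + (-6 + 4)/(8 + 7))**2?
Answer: 13924/225 ≈ 61.884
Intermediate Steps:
((4 - 2*(-2)) + (-6 + 4)/(8 + 7))**2 = ((4 + 4) - 2/15)**2 = (8 - 2*1/15)**2 = (8 - 2/15)**2 = (118/15)**2 = 13924/225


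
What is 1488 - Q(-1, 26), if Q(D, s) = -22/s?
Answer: 19355/13 ≈ 1488.8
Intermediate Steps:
1488 - Q(-1, 26) = 1488 - (-22)/26 = 1488 - 1*(-11/13) = 1488 + 11/13 = 19355/13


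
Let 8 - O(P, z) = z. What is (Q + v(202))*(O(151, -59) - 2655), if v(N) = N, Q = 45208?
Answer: -117521080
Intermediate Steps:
O(P, z) = 8 - z
(Q + v(202))*(O(151, -59) - 2655) = (45208 + 202)*((8 - 1*(-59)) - 2655) = 45410*((8 + 59) - 2655) = 45410*(67 - 2655) = 45410*(-2588) = -117521080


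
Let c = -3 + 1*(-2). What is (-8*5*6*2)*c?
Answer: 2400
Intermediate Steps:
c = -5 (c = -3 - 2 = -5)
(-8*5*6*2)*c = -8*5*6*2*(-5) = -240*2*(-5) = -8*60*(-5) = -480*(-5) = 2400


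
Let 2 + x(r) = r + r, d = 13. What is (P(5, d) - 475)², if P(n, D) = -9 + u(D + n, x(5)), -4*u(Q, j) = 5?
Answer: 3767481/16 ≈ 2.3547e+5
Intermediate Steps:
x(r) = -2 + 2*r (x(r) = -2 + (r + r) = -2 + 2*r)
u(Q, j) = -5/4 (u(Q, j) = -¼*5 = -5/4)
P(n, D) = -41/4 (P(n, D) = -9 - 5/4 = -41/4)
(P(5, d) - 475)² = (-41/4 - 475)² = (-1941/4)² = 3767481/16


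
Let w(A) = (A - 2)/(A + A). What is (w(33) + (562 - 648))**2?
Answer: 31866025/4356 ≈ 7315.4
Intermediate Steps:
w(A) = (-2 + A)/(2*A) (w(A) = (-2 + A)/((2*A)) = (-2 + A)*(1/(2*A)) = (-2 + A)/(2*A))
(w(33) + (562 - 648))**2 = ((1/2)*(-2 + 33)/33 + (562 - 648))**2 = ((1/2)*(1/33)*31 - 86)**2 = (31/66 - 86)**2 = (-5645/66)**2 = 31866025/4356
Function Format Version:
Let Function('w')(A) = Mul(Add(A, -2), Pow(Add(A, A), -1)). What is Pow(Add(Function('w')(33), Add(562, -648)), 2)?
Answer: Rational(31866025, 4356) ≈ 7315.4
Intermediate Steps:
Function('w')(A) = Mul(Rational(1, 2), Pow(A, -1), Add(-2, A)) (Function('w')(A) = Mul(Add(-2, A), Pow(Mul(2, A), -1)) = Mul(Add(-2, A), Mul(Rational(1, 2), Pow(A, -1))) = Mul(Rational(1, 2), Pow(A, -1), Add(-2, A)))
Pow(Add(Function('w')(33), Add(562, -648)), 2) = Pow(Add(Mul(Rational(1, 2), Pow(33, -1), Add(-2, 33)), Add(562, -648)), 2) = Pow(Add(Mul(Rational(1, 2), Rational(1, 33), 31), -86), 2) = Pow(Add(Rational(31, 66), -86), 2) = Pow(Rational(-5645, 66), 2) = Rational(31866025, 4356)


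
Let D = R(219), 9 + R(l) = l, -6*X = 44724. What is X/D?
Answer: -3727/105 ≈ -35.495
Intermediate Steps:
X = -7454 (X = -1/6*44724 = -7454)
R(l) = -9 + l
D = 210 (D = -9 + 219 = 210)
X/D = -7454/210 = -7454*1/210 = -3727/105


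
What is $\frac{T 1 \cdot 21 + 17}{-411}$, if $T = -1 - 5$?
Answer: $\frac{109}{411} \approx 0.26521$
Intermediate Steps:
$T = -6$
$\frac{T 1 \cdot 21 + 17}{-411} = \frac{\left(-6\right) 1 \cdot 21 + 17}{-411} = \left(\left(-6\right) 21 + 17\right) \left(- \frac{1}{411}\right) = \left(-126 + 17\right) \left(- \frac{1}{411}\right) = \left(-109\right) \left(- \frac{1}{411}\right) = \frac{109}{411}$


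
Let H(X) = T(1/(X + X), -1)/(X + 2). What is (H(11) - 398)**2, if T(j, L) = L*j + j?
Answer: 158404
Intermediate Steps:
T(j, L) = j + L*j
H(X) = 0 (H(X) = ((1 - 1)/(X + X))/(X + 2) = (0/(2*X))/(2 + X) = ((1/(2*X))*0)/(2 + X) = 0/(2 + X) = 0)
(H(11) - 398)**2 = (0 - 398)**2 = (-398)**2 = 158404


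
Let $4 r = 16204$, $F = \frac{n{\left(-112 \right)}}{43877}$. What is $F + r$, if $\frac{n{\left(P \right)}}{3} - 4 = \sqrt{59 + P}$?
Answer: $\frac{177745739}{43877} + \frac{3 i \sqrt{53}}{43877} \approx 4051.0 + 0.00049776 i$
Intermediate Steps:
$n{\left(P \right)} = 12 + 3 \sqrt{59 + P}$
$F = \frac{12}{43877} + \frac{3 i \sqrt{53}}{43877}$ ($F = \frac{12 + 3 \sqrt{59 - 112}}{43877} = \left(12 + 3 \sqrt{-53}\right) \frac{1}{43877} = \left(12 + 3 i \sqrt{53}\right) \frac{1}{43877} = \frac{12}{43877} + \frac{3 i \sqrt{53}}{43877} \approx 0.00027349 + 0.00049776 i$)
$r = 4051$ ($r = \frac{1}{4} \cdot 16204 = 4051$)
$F + r = \left(\frac{12}{43877} + \frac{3 i \sqrt{53}}{43877}\right) + 4051 = \frac{177745739}{43877} + \frac{3 i \sqrt{53}}{43877}$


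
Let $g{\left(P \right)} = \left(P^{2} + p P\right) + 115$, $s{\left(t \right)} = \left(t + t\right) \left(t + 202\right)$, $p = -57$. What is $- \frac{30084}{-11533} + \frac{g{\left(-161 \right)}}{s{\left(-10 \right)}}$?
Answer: $- \frac{290588969}{44286720} \approx -6.5615$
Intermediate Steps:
$s{\left(t \right)} = 2 t \left(202 + t\right)$
$g{\left(P \right)} = 115 + P^{2} - 57 P$ ($g{\left(P \right)} = \left(P^{2} - 57 P\right) + 115 = 115 + P^{2} - 57 P$)
$- \frac{30084}{-11533} + \frac{g{\left(-161 \right)}}{s{\left(-10 \right)}} = - \frac{30084}{-11533} + \frac{115 + \left(-161\right)^{2} - -9177}{2 \left(-10\right) \left(202 - 10\right)} = \left(-30084\right) \left(- \frac{1}{11533}\right) + \frac{115 + 25921 + 9177}{2 \left(-10\right) 192} = \frac{30084}{11533} + \frac{35213}{-3840} = \frac{30084}{11533} + 35213 \left(- \frac{1}{3840}\right) = \frac{30084}{11533} - \frac{35213}{3840} = - \frac{290588969}{44286720}$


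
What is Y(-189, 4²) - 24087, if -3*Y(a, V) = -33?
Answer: -24076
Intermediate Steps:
Y(a, V) = 11 (Y(a, V) = -⅓*(-33) = 11)
Y(-189, 4²) - 24087 = 11 - 24087 = -24076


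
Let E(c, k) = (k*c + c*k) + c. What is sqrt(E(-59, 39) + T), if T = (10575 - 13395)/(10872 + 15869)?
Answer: I*sqrt(27546019241)/2431 ≈ 68.272*I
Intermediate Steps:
E(c, k) = c + 2*c*k (E(c, k) = (c*k + c*k) + c = 2*c*k + c = c + 2*c*k)
T = -2820/26741 ≈ -0.10546
sqrt(E(-59, 39) + T) = sqrt(-59*(1 + 2*39) - 2820/26741) = sqrt(-59*(1 + 78) - 2820/26741) = sqrt(-59*79 - 2820/26741) = sqrt(-4661 - 2820/26741) = sqrt(-124642621/26741) = I*sqrt(27546019241)/2431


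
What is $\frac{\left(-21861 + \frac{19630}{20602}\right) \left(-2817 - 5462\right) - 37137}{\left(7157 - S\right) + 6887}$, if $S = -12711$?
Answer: $\frac{1863885536297}{275603255} \approx 6762.9$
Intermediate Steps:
$\frac{\left(-21861 + \frac{19630}{20602}\right) \left(-2817 - 5462\right) - 37137}{\left(7157 - S\right) + 6887} = \frac{\left(-21861 + \frac{19630}{20602}\right) \left(-2817 - 5462\right) - 37137}{\left(7157 - -12711\right) + 6887} = \frac{\left(-21861 + 19630 \cdot \frac{1}{20602}\right) \left(-8279\right) - 37137}{\left(7157 + 12711\right) + 6887} = \frac{\left(-21861 + \frac{9815}{10301}\right) \left(-8279\right) - 37137}{19868 + 6887} = \frac{\left(- \frac{225180346}{10301}\right) \left(-8279\right) - 37137}{26755} = \left(\frac{1864268084534}{10301} - 37137\right) \frac{1}{26755} = \frac{1863885536297}{10301} \cdot \frac{1}{26755} = \frac{1863885536297}{275603255}$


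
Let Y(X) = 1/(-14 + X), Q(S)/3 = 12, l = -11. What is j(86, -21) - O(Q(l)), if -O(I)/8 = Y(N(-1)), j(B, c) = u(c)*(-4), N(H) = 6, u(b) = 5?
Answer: -21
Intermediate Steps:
Q(S) = 36 (Q(S) = 3*12 = 36)
j(B, c) = -20 (j(B, c) = 5*(-4) = -20)
O(I) = 1 (O(I) = -8/(-14 + 6) = -8/(-8) = -8*(-⅛) = 1)
j(86, -21) - O(Q(l)) = -20 - 1*1 = -20 - 1 = -21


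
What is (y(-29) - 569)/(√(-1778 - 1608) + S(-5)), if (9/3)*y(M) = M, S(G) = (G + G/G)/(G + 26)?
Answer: 24304/746621 + 127596*I*√3386/746621 ≈ 0.032552 + 9.9444*I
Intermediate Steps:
S(G) = (1 + G)/(26 + G) (S(G) = (G + 1)/(26 + G) = (1 + G)/(26 + G))
y(M) = M/3
(y(-29) - 569)/(√(-1778 - 1608) + S(-5)) = ((⅓)*(-29) - 569)/(√(-1778 - 1608) + (1 - 5)/(26 - 5)) = (-29/3 - 569)/(√(-3386) - 4/21) = -1736/(3*(I*√3386 + (1/21)*(-4))) = -1736/(3*(I*√3386 - 4/21)) = -1736/(3*(-4/21 + I*√3386))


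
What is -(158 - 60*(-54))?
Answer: -3398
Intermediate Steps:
-(158 - 60*(-54)) = -(158 + 3240) = -1*3398 = -3398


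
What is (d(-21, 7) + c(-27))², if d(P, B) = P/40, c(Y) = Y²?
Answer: 849081321/1600 ≈ 5.3068e+5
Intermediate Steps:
d(P, B) = P/40 (d(P, B) = P*(1/40) = P/40)
(d(-21, 7) + c(-27))² = ((1/40)*(-21) + (-27)²)² = (-21/40 + 729)² = (29139/40)² = 849081321/1600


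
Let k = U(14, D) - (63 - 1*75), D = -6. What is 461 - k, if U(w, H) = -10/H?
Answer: 1342/3 ≈ 447.33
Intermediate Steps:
k = 41/3 (k = -10/(-6) - (63 - 1*75) = -10*(-⅙) - (63 - 75) = 5/3 - 1*(-12) = 5/3 + 12 = 41/3 ≈ 13.667)
461 - k = 461 - 1*41/3 = 461 - 41/3 = 1342/3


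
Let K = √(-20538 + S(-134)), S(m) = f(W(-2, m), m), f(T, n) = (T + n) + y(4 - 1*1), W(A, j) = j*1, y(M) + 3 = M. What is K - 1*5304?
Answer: -5304 + I*√20806 ≈ -5304.0 + 144.24*I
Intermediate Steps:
y(M) = -3 + M
W(A, j) = j
f(T, n) = T + n (f(T, n) = (T + n) + (-3 + (4 - 1*1)) = (T + n) + (-3 + (4 - 1)) = (T + n) + (-3 + 3) = (T + n) + 0 = T + n)
S(m) = 2*m (S(m) = m + m = 2*m)
K = I*√20806 (K = √(-20538 + 2*(-134)) = √(-20538 - 268) = √(-20806) = I*√20806 ≈ 144.24*I)
K - 1*5304 = I*√20806 - 1*5304 = I*√20806 - 5304 = -5304 + I*√20806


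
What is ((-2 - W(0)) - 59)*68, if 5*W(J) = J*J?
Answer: -4148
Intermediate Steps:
W(J) = J**2/5 (W(J) = (J*J)/5 = J**2/5)
((-2 - W(0)) - 59)*68 = ((-2 - 0**2/5) - 59)*68 = ((-2 - 0/5) - 59)*68 = ((-2 - 1*0) - 59)*68 = ((-2 + 0) - 59)*68 = (-2 - 59)*68 = -61*68 = -4148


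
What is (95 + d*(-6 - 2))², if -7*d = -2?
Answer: 421201/49 ≈ 8595.9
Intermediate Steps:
d = 2/7 (d = -⅐*(-2) = 2/7 ≈ 0.28571)
(95 + d*(-6 - 2))² = (95 + 2*(-6 - 2)/7)² = (95 + (2/7)*(-8))² = (95 - 16/7)² = (649/7)² = 421201/49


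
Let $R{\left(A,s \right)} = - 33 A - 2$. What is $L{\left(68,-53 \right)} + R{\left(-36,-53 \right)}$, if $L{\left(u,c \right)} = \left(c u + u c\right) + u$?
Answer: $-5954$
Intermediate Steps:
$L{\left(u,c \right)} = u + 2 c u$ ($L{\left(u,c \right)} = \left(c u + c u\right) + u = 2 c u + u = u + 2 c u$)
$R{\left(A,s \right)} = -2 - 33 A$
$L{\left(68,-53 \right)} + R{\left(-36,-53 \right)} = 68 \left(1 + 2 \left(-53\right)\right) - -1186 = 68 \left(1 - 106\right) + \left(-2 + 1188\right) = 68 \left(-105\right) + 1186 = -7140 + 1186 = -5954$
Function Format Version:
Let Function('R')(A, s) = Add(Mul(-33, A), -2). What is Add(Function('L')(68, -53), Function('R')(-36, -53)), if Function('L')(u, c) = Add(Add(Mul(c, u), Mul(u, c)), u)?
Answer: -5954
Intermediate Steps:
Function('L')(u, c) = Add(u, Mul(2, c, u)) (Function('L')(u, c) = Add(Add(Mul(c, u), Mul(c, u)), u) = Add(Mul(2, c, u), u) = Add(u, Mul(2, c, u)))
Function('R')(A, s) = Add(-2, Mul(-33, A))
Add(Function('L')(68, -53), Function('R')(-36, -53)) = Add(Mul(68, Add(1, Mul(2, -53))), Add(-2, Mul(-33, -36))) = Add(Mul(68, Add(1, -106)), Add(-2, 1188)) = Add(Mul(68, -105), 1186) = Add(-7140, 1186) = -5954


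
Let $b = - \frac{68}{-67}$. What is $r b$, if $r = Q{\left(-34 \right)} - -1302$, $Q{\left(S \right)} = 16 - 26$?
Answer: $\frac{87856}{67} \approx 1311.3$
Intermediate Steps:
$Q{\left(S \right)} = -10$
$b = \frac{68}{67}$ ($b = \left(-68\right) \left(- \frac{1}{67}\right) = \frac{68}{67} \approx 1.0149$)
$r = 1292$ ($r = -10 - -1302 = -10 + 1302 = 1292$)
$r b = 1292 \cdot \frac{68}{67} = \frac{87856}{67}$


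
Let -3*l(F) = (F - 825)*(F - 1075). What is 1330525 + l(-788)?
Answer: 328852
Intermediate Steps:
l(F) = -(-1075 + F)*(-825 + F)/3 (l(F) = -(F - 825)*(F - 1075)/3 = -(-825 + F)*(-1075 + F)/3 = -(-1075 + F)*(-825 + F)/3)
1330525 + l(-788) = 1330525 + (-295625 - ⅓*(-788)² + (1900/3)*(-788)) = 1330525 + (-295625 - ⅓*620944 - 1497200/3) = 1330525 + (-295625 - 620944/3 - 1497200/3) = 1330525 - 1001673 = 328852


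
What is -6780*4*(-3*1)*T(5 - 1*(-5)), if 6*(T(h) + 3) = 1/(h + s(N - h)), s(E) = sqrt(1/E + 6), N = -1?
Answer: -16742080/69 - 904*sqrt(715)/69 ≈ -2.4299e+5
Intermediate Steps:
s(E) = sqrt(6 + 1/E)
T(h) = -3 + 1/(6*(h + sqrt(6 + 1/(-1 - h))))
-6780*4*(-3*1)*T(5 - 1*(-5)) = -6780*4*(-3*1)*(1/6 - 3*(5 - 1*(-5)) - 3*sqrt(5 + 6*(5 - 1*(-5)))/sqrt(1 + (5 - 1*(-5))))/((5 - 1*(-5)) + sqrt((5 + 6*(5 - 1*(-5)))/(1 + (5 - 1*(-5))))) = -6780*4*(-3)*(1/6 - 3*(5 + 5) - 3*sqrt(5 + 6*(5 + 5))/sqrt(1 + (5 + 5)))/((5 + 5) + sqrt((5 + 6*(5 + 5))/(1 + (5 + 5)))) = -(-81360)*(1/6 - 3*10 - 3*sqrt(5 + 6*10)/sqrt(1 + 10))/(10 + sqrt((5 + 6*10)/(1 + 10))) = -(-81360)*(1/6 - 30 - 3*sqrt(11)*sqrt(5 + 60)/11)/(10 + sqrt((5 + 60)/11)) = -(-81360)*(1/6 - 30 - 3*sqrt(715)/11)/(10 + sqrt((1/11)*65)) = -(-81360)*(1/6 - 30 - 3*sqrt(715)/11)/(10 + sqrt(65/11)) = -(-81360)*(1/6 - 30 - 3*sqrt(715)/11)/(10 + sqrt(715)/11) = -(-81360)*(-179/6 - 3*sqrt(715)/11)/(10 + sqrt(715)/11) = 81360*(-179/6 - 3*sqrt(715)/11)/(10 + sqrt(715)/11)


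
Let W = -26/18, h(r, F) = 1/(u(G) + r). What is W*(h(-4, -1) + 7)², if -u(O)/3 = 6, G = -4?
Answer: -33813/484 ≈ -69.862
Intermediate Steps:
u(O) = -18 (u(O) = -3*6 = -18)
h(r, F) = 1/(-18 + r)
W = -13/9 (W = -26*1/18 = -13/9 ≈ -1.4444)
W*(h(-4, -1) + 7)² = -13*(1/(-18 - 4) + 7)²/9 = -13*(1/(-22) + 7)²/9 = -13*(-1/22 + 7)²/9 = -13*(153/22)²/9 = -13/9*23409/484 = -33813/484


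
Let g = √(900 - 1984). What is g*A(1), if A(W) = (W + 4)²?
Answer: 50*I*√271 ≈ 823.1*I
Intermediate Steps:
A(W) = (4 + W)²
g = 2*I*√271 (g = √(-1084) = 2*I*√271 ≈ 32.924*I)
g*A(1) = (2*I*√271)*(4 + 1)² = (2*I*√271)*5² = (2*I*√271)*25 = 50*I*√271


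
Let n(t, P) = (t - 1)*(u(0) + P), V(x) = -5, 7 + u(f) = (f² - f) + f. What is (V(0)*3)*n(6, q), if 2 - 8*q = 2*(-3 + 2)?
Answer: 975/2 ≈ 487.50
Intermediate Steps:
u(f) = -7 + f² (u(f) = -7 + ((f² - f) + f) = -7 + f²)
q = ½ (q = ¼ - (-3 + 2)/4 = ¼ - (-1)/4 = ¼ - ⅛*(-2) = ¼ + ¼ = ½ ≈ 0.50000)
n(t, P) = (-1 + t)*(-7 + P) (n(t, P) = (t - 1)*((-7 + 0²) + P) = (-1 + t)*((-7 + 0) + P) = (-1 + t)*(-7 + P))
(V(0)*3)*n(6, q) = (-5*3)*(7 - 1*½ - 7*6 + (½)*6) = -15*(7 - ½ - 42 + 3) = -15*(-65/2) = 975/2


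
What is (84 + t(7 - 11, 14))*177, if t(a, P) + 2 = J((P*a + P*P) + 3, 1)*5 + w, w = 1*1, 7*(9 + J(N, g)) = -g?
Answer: 46197/7 ≈ 6599.6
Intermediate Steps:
J(N, g) = -9 - g/7 (J(N, g) = -9 + (-g)/7 = -9 - g/7)
w = 1
t(a, P) = -327/7 (t(a, P) = -2 + ((-9 - ⅐*1)*5 + 1) = -2 + ((-9 - ⅐)*5 + 1) = -2 + (-64/7*5 + 1) = -2 + (-320/7 + 1) = -2 - 313/7 = -327/7)
(84 + t(7 - 11, 14))*177 = (84 - 327/7)*177 = (261/7)*177 = 46197/7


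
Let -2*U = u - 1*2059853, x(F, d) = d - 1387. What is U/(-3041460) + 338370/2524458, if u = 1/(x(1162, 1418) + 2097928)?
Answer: -183089741176661453/894900499145081340 ≈ -0.20459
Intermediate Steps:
x(F, d) = -1387 + d
u = 1/2097959 (u = 1/((-1387 + 1418) + 2097928) = 1/(31 + 2097928) = 1/2097959 ≈ 4.7665e-7)
U = 2160743570013/2097959 (U = -(1/2097959 - 1*2059853)/2 = -(1/2097959 - 2059853)/2 = -1/2*(-4321487140026/2097959) = 2160743570013/2097959 ≈ 1.0299e+6)
U/(-3041460) + 338370/2524458 = (2160743570013/2097959)/(-3041460) + 338370/2524458 = (2160743570013/2097959)*(-1/3041460) + 338370*(1/2524458) = -720247856671/2126952793380 + 56395/420743 = -183089741176661453/894900499145081340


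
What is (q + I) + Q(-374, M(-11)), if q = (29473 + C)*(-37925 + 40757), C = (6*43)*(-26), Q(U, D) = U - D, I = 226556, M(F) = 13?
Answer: 64696649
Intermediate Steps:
C = -6708 (C = 258*(-26) = -6708)
q = 64470480 (q = (29473 - 6708)*(-37925 + 40757) = 22765*2832 = 64470480)
(q + I) + Q(-374, M(-11)) = (64470480 + 226556) + (-374 - 1*13) = 64697036 + (-374 - 13) = 64697036 - 387 = 64696649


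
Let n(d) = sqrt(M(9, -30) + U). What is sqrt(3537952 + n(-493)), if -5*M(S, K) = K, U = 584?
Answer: sqrt(3537952 + sqrt(590)) ≈ 1881.0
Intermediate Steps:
M(S, K) = -K/5
n(d) = sqrt(590) (n(d) = sqrt(-1/5*(-30) + 584) = sqrt(6 + 584) = sqrt(590))
sqrt(3537952 + n(-493)) = sqrt(3537952 + sqrt(590))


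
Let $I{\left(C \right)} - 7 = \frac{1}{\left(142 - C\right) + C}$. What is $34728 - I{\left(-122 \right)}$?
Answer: $\frac{4930381}{142} \approx 34721.0$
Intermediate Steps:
$I{\left(C \right)} = \frac{995}{142}$ ($I{\left(C \right)} = 7 + \frac{1}{\left(142 - C\right) + C} = 7 + \frac{1}{142} = \frac{995}{142}$)
$34728 - I{\left(-122 \right)} = 34728 - \frac{995}{142} = \frac{4930381}{142}$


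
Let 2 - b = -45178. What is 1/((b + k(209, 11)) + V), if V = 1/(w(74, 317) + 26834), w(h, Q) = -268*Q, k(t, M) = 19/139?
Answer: 8078958/365008426619 ≈ 2.2134e-5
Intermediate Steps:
k(t, M) = 19/139 (k(t, M) = 19*(1/139) = 19/139)
b = 45180 (b = 2 - 1*(-45178) = 2 + 45178 = 45180)
V = -1/58122 (V = 1/(-268*317 + 26834) = 1/(-84956 + 26834) = 1/(-58122) = -1/58122 ≈ -1.7205e-5)
1/((b + k(209, 11)) + V) = 1/((45180 + 19/139) - 1/58122) = 1/(6280039/139 - 1/58122) = 1/(365008426619/8078958) = 8078958/365008426619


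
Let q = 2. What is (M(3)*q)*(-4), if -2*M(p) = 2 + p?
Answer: 20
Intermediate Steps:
M(p) = -1 - p/2 (M(p) = -(2 + p)/2 = -1 - p/2)
(M(3)*q)*(-4) = ((-1 - ½*3)*2)*(-4) = ((-1 - 3/2)*2)*(-4) = -5/2*2*(-4) = -5*(-4) = 20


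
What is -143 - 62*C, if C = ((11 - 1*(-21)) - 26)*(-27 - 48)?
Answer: 27757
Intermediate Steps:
C = -450 (C = ((11 + 21) - 26)*(-75) = (32 - 26)*(-75) = 6*(-75) = -450)
-143 - 62*C = -143 - 62*(-450) = -143 + 27900 = 27757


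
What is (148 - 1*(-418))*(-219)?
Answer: -123954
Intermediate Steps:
(148 - 1*(-418))*(-219) = (148 + 418)*(-219) = 566*(-219) = -123954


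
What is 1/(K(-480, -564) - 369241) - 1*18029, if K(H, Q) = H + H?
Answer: -6674353830/370201 ≈ -18029.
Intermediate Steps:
K(H, Q) = 2*H
1/(K(-480, -564) - 369241) - 1*18029 = 1/(2*(-480) - 369241) - 1*18029 = 1/(-960 - 369241) - 18029 = 1/(-370201) - 18029 = -1/370201 - 18029 = -6674353830/370201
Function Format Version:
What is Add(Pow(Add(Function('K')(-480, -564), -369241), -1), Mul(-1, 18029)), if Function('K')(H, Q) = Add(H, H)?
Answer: Rational(-6674353830, 370201) ≈ -18029.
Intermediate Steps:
Function('K')(H, Q) = Mul(2, H)
Add(Pow(Add(Function('K')(-480, -564), -369241), -1), Mul(-1, 18029)) = Add(Pow(Add(Mul(2, -480), -369241), -1), Mul(-1, 18029)) = Add(Pow(Add(-960, -369241), -1), -18029) = Add(Pow(-370201, -1), -18029) = Add(Rational(-1, 370201), -18029) = Rational(-6674353830, 370201)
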